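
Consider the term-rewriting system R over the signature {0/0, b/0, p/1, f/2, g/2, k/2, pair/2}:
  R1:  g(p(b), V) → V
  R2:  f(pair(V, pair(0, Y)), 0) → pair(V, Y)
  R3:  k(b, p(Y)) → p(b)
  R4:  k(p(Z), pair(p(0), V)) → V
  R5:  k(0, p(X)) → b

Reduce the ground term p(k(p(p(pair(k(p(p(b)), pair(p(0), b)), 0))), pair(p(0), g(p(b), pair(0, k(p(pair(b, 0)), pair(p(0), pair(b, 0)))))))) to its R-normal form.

1. p(k(p(p(pair(k(p(p(b)), pair(p(0), b)), 0))), pair(p(0), g(p(b), pair(0, k(p(pair(b, 0)), pair(p(0), pair(b, 0))))))))  →  p(g(p(b), pair(0, k(p(pair(b, 0)), pair(p(0), pair(b, 0))))))   [R4 at 1]
2. p(g(p(b), pair(0, k(p(pair(b, 0)), pair(p(0), pair(b, 0))))))  →  p(pair(0, k(p(pair(b, 0)), pair(p(0), pair(b, 0)))))   [R1 at 1]
3. p(pair(0, k(p(pair(b, 0)), pair(p(0), pair(b, 0)))))  →  p(pair(0, pair(b, 0)))   [R4 at 1.2]

p(pair(0, pair(b, 0)))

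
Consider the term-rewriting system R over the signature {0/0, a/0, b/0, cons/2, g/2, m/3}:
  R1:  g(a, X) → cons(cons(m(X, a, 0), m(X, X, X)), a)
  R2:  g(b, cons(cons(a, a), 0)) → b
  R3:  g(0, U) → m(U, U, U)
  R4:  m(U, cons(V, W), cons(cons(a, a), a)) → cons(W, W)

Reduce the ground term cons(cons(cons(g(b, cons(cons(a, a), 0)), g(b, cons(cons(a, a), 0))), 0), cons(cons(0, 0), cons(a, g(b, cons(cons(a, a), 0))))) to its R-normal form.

cons(cons(cons(b, b), 0), cons(cons(0, 0), cons(a, b)))

1. cons(cons(cons(g(b, cons(cons(a, a), 0)), g(b, cons(cons(a, a), 0))), 0), cons(cons(0, 0), cons(a, g(b, cons(cons(a, a), 0)))))  →  cons(cons(cons(b, g(b, cons(cons(a, a), 0))), 0), cons(cons(0, 0), cons(a, g(b, cons(cons(a, a), 0)))))   [R2 at 1.1.1]
2. cons(cons(cons(b, g(b, cons(cons(a, a), 0))), 0), cons(cons(0, 0), cons(a, g(b, cons(cons(a, a), 0)))))  →  cons(cons(cons(b, b), 0), cons(cons(0, 0), cons(a, g(b, cons(cons(a, a), 0)))))   [R2 at 1.1.2]
3. cons(cons(cons(b, b), 0), cons(cons(0, 0), cons(a, g(b, cons(cons(a, a), 0)))))  →  cons(cons(cons(b, b), 0), cons(cons(0, 0), cons(a, b)))   [R2 at 2.2.2]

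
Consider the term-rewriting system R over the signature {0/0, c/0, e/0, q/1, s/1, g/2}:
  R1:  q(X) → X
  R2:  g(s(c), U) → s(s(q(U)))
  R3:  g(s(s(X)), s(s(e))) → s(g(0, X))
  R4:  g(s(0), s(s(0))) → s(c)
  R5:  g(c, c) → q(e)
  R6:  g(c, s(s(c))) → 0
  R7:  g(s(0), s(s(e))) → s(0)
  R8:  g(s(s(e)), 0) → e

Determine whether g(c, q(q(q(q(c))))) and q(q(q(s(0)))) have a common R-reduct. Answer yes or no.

no — NF(t₁) = e, NF(t₂) = s(0)

Reduce t₁ = g(c, q(q(q(q(c))))):
1. g(c, q(q(q(q(c)))))  →  g(c, q(q(q(c))))   [R1 at 2]
2. g(c, q(q(q(c))))  →  g(c, q(q(c)))   [R1 at 2]
3. g(c, q(q(c)))  →  g(c, q(c))   [R1 at 2]
4. g(c, q(c))  →  g(c, c)   [R1 at 2]
5. g(c, c)  →  q(e)   [R5 at ε]
6. q(e)  →  e   [R1 at ε]

Reduce t₂ = q(q(q(s(0)))):
1. q(q(q(s(0))))  →  q(q(s(0)))   [R1 at ε]
2. q(q(s(0)))  →  q(s(0))   [R1 at ε]
3. q(s(0))  →  s(0)   [R1 at ε]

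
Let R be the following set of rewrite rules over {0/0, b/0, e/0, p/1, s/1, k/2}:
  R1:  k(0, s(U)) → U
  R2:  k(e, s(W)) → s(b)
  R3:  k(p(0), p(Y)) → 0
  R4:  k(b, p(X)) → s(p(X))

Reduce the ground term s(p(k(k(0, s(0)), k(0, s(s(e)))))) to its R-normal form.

s(p(e))

1. s(p(k(k(0, s(0)), k(0, s(s(e))))))  →  s(p(k(0, k(0, s(s(e))))))   [R1 at 1.1.1]
2. s(p(k(0, k(0, s(s(e))))))  →  s(p(k(0, s(e))))   [R1 at 1.1.2]
3. s(p(k(0, s(e))))  →  s(p(e))   [R1 at 1.1]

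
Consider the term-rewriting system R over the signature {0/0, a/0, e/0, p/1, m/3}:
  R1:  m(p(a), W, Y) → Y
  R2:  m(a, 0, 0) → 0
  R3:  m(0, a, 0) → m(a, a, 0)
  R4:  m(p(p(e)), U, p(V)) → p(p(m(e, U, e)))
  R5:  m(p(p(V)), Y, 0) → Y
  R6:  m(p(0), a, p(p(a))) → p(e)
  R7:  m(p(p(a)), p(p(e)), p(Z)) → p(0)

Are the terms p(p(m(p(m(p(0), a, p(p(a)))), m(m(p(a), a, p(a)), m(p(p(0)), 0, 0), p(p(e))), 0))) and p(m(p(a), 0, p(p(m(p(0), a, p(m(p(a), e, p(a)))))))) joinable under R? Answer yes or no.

yes — NF(t₁) = p(p(p(p(e)))), NF(t₂) = p(p(p(p(e))))

Reduce t₁ = p(p(m(p(m(p(0), a, p(p(a)))), m(m(p(a), a, p(a)), m(p(p(0)), 0, 0), p(p(e))), 0))):
1. p(p(m(p(m(p(0), a, p(p(a)))), m(m(p(a), a, p(a)), m(p(p(0)), 0, 0), p(p(e))), 0)))  →  p(p(m(p(p(e)), m(m(p(a), a, p(a)), m(p(p(0)), 0, 0), p(p(e))), 0)))   [R6 at 1.1.1.1]
2. p(p(m(p(p(e)), m(m(p(a), a, p(a)), m(p(p(0)), 0, 0), p(p(e))), 0)))  →  p(p(m(m(p(a), a, p(a)), m(p(p(0)), 0, 0), p(p(e)))))   [R5 at 1.1]
3. p(p(m(m(p(a), a, p(a)), m(p(p(0)), 0, 0), p(p(e)))))  →  p(p(m(p(a), m(p(p(0)), 0, 0), p(p(e)))))   [R1 at 1.1.1]
4. p(p(m(p(a), m(p(p(0)), 0, 0), p(p(e)))))  →  p(p(p(p(e))))   [R1 at 1.1]

Reduce t₂ = p(m(p(a), 0, p(p(m(p(0), a, p(m(p(a), e, p(a)))))))):
1. p(m(p(a), 0, p(p(m(p(0), a, p(m(p(a), e, p(a))))))))  →  p(p(p(m(p(0), a, p(m(p(a), e, p(a)))))))   [R1 at 1]
2. p(p(p(m(p(0), a, p(m(p(a), e, p(a)))))))  →  p(p(p(m(p(0), a, p(p(a))))))   [R1 at 1.1.1.3.1]
3. p(p(p(m(p(0), a, p(p(a))))))  →  p(p(p(p(e))))   [R6 at 1.1.1]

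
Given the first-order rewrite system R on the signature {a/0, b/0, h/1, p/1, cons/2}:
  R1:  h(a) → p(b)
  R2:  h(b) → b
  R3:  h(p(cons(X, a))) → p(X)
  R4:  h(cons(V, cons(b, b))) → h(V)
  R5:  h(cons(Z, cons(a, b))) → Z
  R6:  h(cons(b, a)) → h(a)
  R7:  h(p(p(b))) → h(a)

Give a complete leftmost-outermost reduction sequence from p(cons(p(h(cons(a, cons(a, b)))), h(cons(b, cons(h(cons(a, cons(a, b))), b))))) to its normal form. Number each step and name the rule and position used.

p(cons(p(a), b))

1. p(cons(p(h(cons(a, cons(a, b)))), h(cons(b, cons(h(cons(a, cons(a, b))), b)))))  →  p(cons(p(a), h(cons(b, cons(h(cons(a, cons(a, b))), b)))))   [R5 at 1.1.1]
2. p(cons(p(a), h(cons(b, cons(h(cons(a, cons(a, b))), b)))))  →  p(cons(p(a), h(cons(b, cons(a, b)))))   [R5 at 1.2.1.2.1]
3. p(cons(p(a), h(cons(b, cons(a, b)))))  →  p(cons(p(a), b))   [R5 at 1.2]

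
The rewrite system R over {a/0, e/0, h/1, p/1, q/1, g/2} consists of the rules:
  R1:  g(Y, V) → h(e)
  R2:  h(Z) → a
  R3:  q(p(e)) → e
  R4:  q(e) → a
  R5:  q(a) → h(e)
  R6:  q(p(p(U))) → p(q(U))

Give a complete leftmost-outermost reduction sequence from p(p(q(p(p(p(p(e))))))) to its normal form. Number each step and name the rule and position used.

p(p(p(p(a))))

1. p(p(q(p(p(p(p(e)))))))  →  p(p(p(q(p(p(e))))))   [R6 at 1.1]
2. p(p(p(q(p(p(e))))))  →  p(p(p(p(q(e)))))   [R6 at 1.1.1]
3. p(p(p(p(q(e)))))  →  p(p(p(p(a))))   [R4 at 1.1.1.1]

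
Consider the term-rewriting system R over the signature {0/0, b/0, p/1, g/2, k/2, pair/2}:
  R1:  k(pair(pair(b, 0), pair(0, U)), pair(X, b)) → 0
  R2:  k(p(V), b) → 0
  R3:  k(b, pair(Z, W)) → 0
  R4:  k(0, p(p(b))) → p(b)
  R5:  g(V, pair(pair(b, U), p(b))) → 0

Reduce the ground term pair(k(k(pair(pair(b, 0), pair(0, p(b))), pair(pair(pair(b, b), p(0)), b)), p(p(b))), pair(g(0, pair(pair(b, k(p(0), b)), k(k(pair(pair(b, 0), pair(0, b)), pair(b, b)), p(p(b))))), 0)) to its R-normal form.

1. pair(k(k(pair(pair(b, 0), pair(0, p(b))), pair(pair(pair(b, b), p(0)), b)), p(p(b))), pair(g(0, pair(pair(b, k(p(0), b)), k(k(pair(pair(b, 0), pair(0, b)), pair(b, b)), p(p(b))))), 0))  →  pair(k(0, p(p(b))), pair(g(0, pair(pair(b, k(p(0), b)), k(k(pair(pair(b, 0), pair(0, b)), pair(b, b)), p(p(b))))), 0))   [R1 at 1.1]
2. pair(k(0, p(p(b))), pair(g(0, pair(pair(b, k(p(0), b)), k(k(pair(pair(b, 0), pair(0, b)), pair(b, b)), p(p(b))))), 0))  →  pair(p(b), pair(g(0, pair(pair(b, k(p(0), b)), k(k(pair(pair(b, 0), pair(0, b)), pair(b, b)), p(p(b))))), 0))   [R4 at 1]
3. pair(p(b), pair(g(0, pair(pair(b, k(p(0), b)), k(k(pair(pair(b, 0), pair(0, b)), pair(b, b)), p(p(b))))), 0))  →  pair(p(b), pair(g(0, pair(pair(b, 0), k(k(pair(pair(b, 0), pair(0, b)), pair(b, b)), p(p(b))))), 0))   [R2 at 2.1.2.1.2]
4. pair(p(b), pair(g(0, pair(pair(b, 0), k(k(pair(pair(b, 0), pair(0, b)), pair(b, b)), p(p(b))))), 0))  →  pair(p(b), pair(g(0, pair(pair(b, 0), k(0, p(p(b))))), 0))   [R1 at 2.1.2.2.1]
5. pair(p(b), pair(g(0, pair(pair(b, 0), k(0, p(p(b))))), 0))  →  pair(p(b), pair(g(0, pair(pair(b, 0), p(b))), 0))   [R4 at 2.1.2.2]
6. pair(p(b), pair(g(0, pair(pair(b, 0), p(b))), 0))  →  pair(p(b), pair(0, 0))   [R5 at 2.1]

pair(p(b), pair(0, 0))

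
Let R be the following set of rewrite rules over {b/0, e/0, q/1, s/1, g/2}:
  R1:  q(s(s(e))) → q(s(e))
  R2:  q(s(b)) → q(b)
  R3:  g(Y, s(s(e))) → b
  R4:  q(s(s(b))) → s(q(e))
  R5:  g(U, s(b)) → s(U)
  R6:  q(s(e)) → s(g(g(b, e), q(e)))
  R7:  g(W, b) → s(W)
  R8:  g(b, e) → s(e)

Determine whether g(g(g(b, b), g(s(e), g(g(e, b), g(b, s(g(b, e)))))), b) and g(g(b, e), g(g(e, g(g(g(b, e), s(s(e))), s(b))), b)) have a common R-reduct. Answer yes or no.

no — NF(t₁) = s(s(s(b))), NF(t₂) = b

Reduce t₁ = g(g(g(b, b), g(s(e), g(g(e, b), g(b, s(g(b, e)))))), b):
1. g(g(g(b, b), g(s(e), g(g(e, b), g(b, s(g(b, e)))))), b)  →  s(g(g(b, b), g(s(e), g(g(e, b), g(b, s(g(b, e)))))))   [R7 at ε]
2. s(g(g(b, b), g(s(e), g(g(e, b), g(b, s(g(b, e)))))))  →  s(g(s(b), g(s(e), g(g(e, b), g(b, s(g(b, e)))))))   [R7 at 1.1]
3. s(g(s(b), g(s(e), g(g(e, b), g(b, s(g(b, e)))))))  →  s(g(s(b), g(s(e), g(s(e), g(b, s(g(b, e)))))))   [R7 at 1.2.2.1]
4. s(g(s(b), g(s(e), g(s(e), g(b, s(g(b, e)))))))  →  s(g(s(b), g(s(e), g(s(e), g(b, s(s(e)))))))   [R8 at 1.2.2.2.2.1]
5. s(g(s(b), g(s(e), g(s(e), g(b, s(s(e)))))))  →  s(g(s(b), g(s(e), g(s(e), b))))   [R3 at 1.2.2.2]
6. s(g(s(b), g(s(e), g(s(e), b))))  →  s(g(s(b), g(s(e), s(s(e)))))   [R7 at 1.2.2]
7. s(g(s(b), g(s(e), s(s(e)))))  →  s(g(s(b), b))   [R3 at 1.2]
8. s(g(s(b), b))  →  s(s(s(b)))   [R7 at 1]

Reduce t₂ = g(g(b, e), g(g(e, g(g(g(b, e), s(s(e))), s(b))), b)):
1. g(g(b, e), g(g(e, g(g(g(b, e), s(s(e))), s(b))), b))  →  g(s(e), g(g(e, g(g(g(b, e), s(s(e))), s(b))), b))   [R8 at 1]
2. g(s(e), g(g(e, g(g(g(b, e), s(s(e))), s(b))), b))  →  g(s(e), s(g(e, g(g(g(b, e), s(s(e))), s(b)))))   [R7 at 2]
3. g(s(e), s(g(e, g(g(g(b, e), s(s(e))), s(b)))))  →  g(s(e), s(g(e, s(g(g(b, e), s(s(e)))))))   [R5 at 2.1.2]
4. g(s(e), s(g(e, s(g(g(b, e), s(s(e)))))))  →  g(s(e), s(g(e, s(b))))   [R3 at 2.1.2.1]
5. g(s(e), s(g(e, s(b))))  →  g(s(e), s(s(e)))   [R5 at 2.1]
6. g(s(e), s(s(e)))  →  b   [R3 at ε]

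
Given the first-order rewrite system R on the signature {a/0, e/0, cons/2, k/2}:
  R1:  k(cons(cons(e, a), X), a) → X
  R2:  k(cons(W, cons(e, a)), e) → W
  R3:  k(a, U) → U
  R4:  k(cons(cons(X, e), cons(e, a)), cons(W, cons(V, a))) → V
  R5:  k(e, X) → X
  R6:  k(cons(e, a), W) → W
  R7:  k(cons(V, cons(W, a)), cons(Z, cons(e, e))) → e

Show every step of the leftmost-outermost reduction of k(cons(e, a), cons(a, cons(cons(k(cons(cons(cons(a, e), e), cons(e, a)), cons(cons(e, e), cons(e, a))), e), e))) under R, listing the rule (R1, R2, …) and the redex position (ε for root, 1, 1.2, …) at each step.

cons(a, cons(cons(e, e), e))

1. k(cons(e, a), cons(a, cons(cons(k(cons(cons(cons(a, e), e), cons(e, a)), cons(cons(e, e), cons(e, a))), e), e)))  →  cons(a, cons(cons(k(cons(cons(cons(a, e), e), cons(e, a)), cons(cons(e, e), cons(e, a))), e), e))   [R6 at ε]
2. cons(a, cons(cons(k(cons(cons(cons(a, e), e), cons(e, a)), cons(cons(e, e), cons(e, a))), e), e))  →  cons(a, cons(cons(e, e), e))   [R4 at 2.1.1]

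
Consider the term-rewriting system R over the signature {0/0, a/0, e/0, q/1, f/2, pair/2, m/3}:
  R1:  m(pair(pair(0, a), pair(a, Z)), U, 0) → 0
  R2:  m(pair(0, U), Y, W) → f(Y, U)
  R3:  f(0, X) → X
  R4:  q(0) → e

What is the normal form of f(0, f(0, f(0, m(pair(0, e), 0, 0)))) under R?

1. f(0, f(0, f(0, m(pair(0, e), 0, 0))))  →  f(0, f(0, m(pair(0, e), 0, 0)))   [R3 at ε]
2. f(0, f(0, m(pair(0, e), 0, 0)))  →  f(0, m(pair(0, e), 0, 0))   [R3 at ε]
3. f(0, m(pair(0, e), 0, 0))  →  m(pair(0, e), 0, 0)   [R3 at ε]
4. m(pair(0, e), 0, 0)  →  f(0, e)   [R2 at ε]
5. f(0, e)  →  e   [R3 at ε]

e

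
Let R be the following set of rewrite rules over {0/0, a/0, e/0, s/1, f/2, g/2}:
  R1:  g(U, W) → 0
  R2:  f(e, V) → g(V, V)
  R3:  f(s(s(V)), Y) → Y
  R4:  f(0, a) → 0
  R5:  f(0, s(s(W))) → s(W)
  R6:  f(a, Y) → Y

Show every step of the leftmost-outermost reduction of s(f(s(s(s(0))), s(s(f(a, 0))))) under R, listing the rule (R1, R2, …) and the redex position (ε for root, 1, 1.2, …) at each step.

1. s(f(s(s(s(0))), s(s(f(a, 0)))))  →  s(s(s(f(a, 0))))   [R3 at 1]
2. s(s(s(f(a, 0))))  →  s(s(s(0)))   [R6 at 1.1.1]

s(s(s(0)))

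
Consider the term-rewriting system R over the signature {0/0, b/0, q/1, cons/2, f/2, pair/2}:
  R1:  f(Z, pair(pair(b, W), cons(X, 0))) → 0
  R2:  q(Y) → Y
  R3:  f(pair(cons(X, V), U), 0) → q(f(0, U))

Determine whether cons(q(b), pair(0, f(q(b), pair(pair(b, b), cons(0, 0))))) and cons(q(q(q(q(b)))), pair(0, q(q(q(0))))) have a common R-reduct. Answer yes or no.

yes — NF(t₁) = cons(b, pair(0, 0)), NF(t₂) = cons(b, pair(0, 0))

Reduce t₁ = cons(q(b), pair(0, f(q(b), pair(pair(b, b), cons(0, 0))))):
1. cons(q(b), pair(0, f(q(b), pair(pair(b, b), cons(0, 0)))))  →  cons(b, pair(0, f(q(b), pair(pair(b, b), cons(0, 0)))))   [R2 at 1]
2. cons(b, pair(0, f(q(b), pair(pair(b, b), cons(0, 0)))))  →  cons(b, pair(0, 0))   [R1 at 2.2]

Reduce t₂ = cons(q(q(q(q(b)))), pair(0, q(q(q(0))))):
1. cons(q(q(q(q(b)))), pair(0, q(q(q(0)))))  →  cons(q(q(q(b))), pair(0, q(q(q(0)))))   [R2 at 1]
2. cons(q(q(q(b))), pair(0, q(q(q(0)))))  →  cons(q(q(b)), pair(0, q(q(q(0)))))   [R2 at 1]
3. cons(q(q(b)), pair(0, q(q(q(0)))))  →  cons(q(b), pair(0, q(q(q(0)))))   [R2 at 1]
4. cons(q(b), pair(0, q(q(q(0)))))  →  cons(b, pair(0, q(q(q(0)))))   [R2 at 1]
5. cons(b, pair(0, q(q(q(0)))))  →  cons(b, pair(0, q(q(0))))   [R2 at 2.2]
6. cons(b, pair(0, q(q(0))))  →  cons(b, pair(0, q(0)))   [R2 at 2.2]
7. cons(b, pair(0, q(0)))  →  cons(b, pair(0, 0))   [R2 at 2.2]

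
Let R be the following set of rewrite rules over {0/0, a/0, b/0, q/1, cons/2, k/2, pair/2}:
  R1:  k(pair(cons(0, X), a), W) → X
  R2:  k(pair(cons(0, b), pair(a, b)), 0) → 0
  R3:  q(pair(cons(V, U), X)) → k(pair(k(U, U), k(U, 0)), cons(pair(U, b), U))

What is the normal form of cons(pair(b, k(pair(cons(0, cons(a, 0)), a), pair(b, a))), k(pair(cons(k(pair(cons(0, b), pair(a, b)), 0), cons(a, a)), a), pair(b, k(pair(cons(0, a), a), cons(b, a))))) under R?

cons(pair(b, cons(a, 0)), cons(a, a))

1. cons(pair(b, k(pair(cons(0, cons(a, 0)), a), pair(b, a))), k(pair(cons(k(pair(cons(0, b), pair(a, b)), 0), cons(a, a)), a), pair(b, k(pair(cons(0, a), a), cons(b, a)))))  →  cons(pair(b, cons(a, 0)), k(pair(cons(k(pair(cons(0, b), pair(a, b)), 0), cons(a, a)), a), pair(b, k(pair(cons(0, a), a), cons(b, a)))))   [R1 at 1.2]
2. cons(pair(b, cons(a, 0)), k(pair(cons(k(pair(cons(0, b), pair(a, b)), 0), cons(a, a)), a), pair(b, k(pair(cons(0, a), a), cons(b, a)))))  →  cons(pair(b, cons(a, 0)), k(pair(cons(0, cons(a, a)), a), pair(b, k(pair(cons(0, a), a), cons(b, a)))))   [R2 at 2.1.1.1]
3. cons(pair(b, cons(a, 0)), k(pair(cons(0, cons(a, a)), a), pair(b, k(pair(cons(0, a), a), cons(b, a)))))  →  cons(pair(b, cons(a, 0)), cons(a, a))   [R1 at 2]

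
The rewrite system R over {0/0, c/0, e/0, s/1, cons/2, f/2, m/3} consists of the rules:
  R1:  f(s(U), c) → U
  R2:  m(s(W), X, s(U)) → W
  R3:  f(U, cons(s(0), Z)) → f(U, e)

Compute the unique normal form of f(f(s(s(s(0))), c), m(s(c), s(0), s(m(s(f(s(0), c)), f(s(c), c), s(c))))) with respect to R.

1. f(f(s(s(s(0))), c), m(s(c), s(0), s(m(s(f(s(0), c)), f(s(c), c), s(c)))))  →  f(s(s(0)), m(s(c), s(0), s(m(s(f(s(0), c)), f(s(c), c), s(c)))))   [R1 at 1]
2. f(s(s(0)), m(s(c), s(0), s(m(s(f(s(0), c)), f(s(c), c), s(c)))))  →  f(s(s(0)), c)   [R2 at 2]
3. f(s(s(0)), c)  →  s(0)   [R1 at ε]

s(0)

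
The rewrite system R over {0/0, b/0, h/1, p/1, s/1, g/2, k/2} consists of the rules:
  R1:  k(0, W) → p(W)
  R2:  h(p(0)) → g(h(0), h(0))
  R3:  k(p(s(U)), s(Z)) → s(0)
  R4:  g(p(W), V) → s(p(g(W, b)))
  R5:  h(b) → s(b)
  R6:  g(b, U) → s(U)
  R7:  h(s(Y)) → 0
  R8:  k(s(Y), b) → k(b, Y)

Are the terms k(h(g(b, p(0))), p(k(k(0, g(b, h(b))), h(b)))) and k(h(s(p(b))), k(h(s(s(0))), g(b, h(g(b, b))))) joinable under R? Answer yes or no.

yes — NF(t₁) = p(p(s(0))), NF(t₂) = p(p(s(0)))

Reduce t₁ = k(h(g(b, p(0))), p(k(k(0, g(b, h(b))), h(b)))):
1. k(h(g(b, p(0))), p(k(k(0, g(b, h(b))), h(b))))  →  k(h(s(p(0))), p(k(k(0, g(b, h(b))), h(b))))   [R6 at 1.1]
2. k(h(s(p(0))), p(k(k(0, g(b, h(b))), h(b))))  →  k(0, p(k(k(0, g(b, h(b))), h(b))))   [R7 at 1]
3. k(0, p(k(k(0, g(b, h(b))), h(b))))  →  p(p(k(k(0, g(b, h(b))), h(b))))   [R1 at ε]
4. p(p(k(k(0, g(b, h(b))), h(b))))  →  p(p(k(p(g(b, h(b))), h(b))))   [R1 at 1.1.1]
5. p(p(k(p(g(b, h(b))), h(b))))  →  p(p(k(p(s(h(b))), h(b))))   [R6 at 1.1.1.1]
6. p(p(k(p(s(h(b))), h(b))))  →  p(p(k(p(s(s(b))), h(b))))   [R5 at 1.1.1.1.1]
7. p(p(k(p(s(s(b))), h(b))))  →  p(p(k(p(s(s(b))), s(b))))   [R5 at 1.1.2]
8. p(p(k(p(s(s(b))), s(b))))  →  p(p(s(0)))   [R3 at 1.1]

Reduce t₂ = k(h(s(p(b))), k(h(s(s(0))), g(b, h(g(b, b))))):
1. k(h(s(p(b))), k(h(s(s(0))), g(b, h(g(b, b)))))  →  k(0, k(h(s(s(0))), g(b, h(g(b, b)))))   [R7 at 1]
2. k(0, k(h(s(s(0))), g(b, h(g(b, b)))))  →  p(k(h(s(s(0))), g(b, h(g(b, b)))))   [R1 at ε]
3. p(k(h(s(s(0))), g(b, h(g(b, b)))))  →  p(k(0, g(b, h(g(b, b)))))   [R7 at 1.1]
4. p(k(0, g(b, h(g(b, b)))))  →  p(p(g(b, h(g(b, b)))))   [R1 at 1]
5. p(p(g(b, h(g(b, b)))))  →  p(p(s(h(g(b, b)))))   [R6 at 1.1]
6. p(p(s(h(g(b, b)))))  →  p(p(s(h(s(b)))))   [R6 at 1.1.1.1]
7. p(p(s(h(s(b)))))  →  p(p(s(0)))   [R7 at 1.1.1]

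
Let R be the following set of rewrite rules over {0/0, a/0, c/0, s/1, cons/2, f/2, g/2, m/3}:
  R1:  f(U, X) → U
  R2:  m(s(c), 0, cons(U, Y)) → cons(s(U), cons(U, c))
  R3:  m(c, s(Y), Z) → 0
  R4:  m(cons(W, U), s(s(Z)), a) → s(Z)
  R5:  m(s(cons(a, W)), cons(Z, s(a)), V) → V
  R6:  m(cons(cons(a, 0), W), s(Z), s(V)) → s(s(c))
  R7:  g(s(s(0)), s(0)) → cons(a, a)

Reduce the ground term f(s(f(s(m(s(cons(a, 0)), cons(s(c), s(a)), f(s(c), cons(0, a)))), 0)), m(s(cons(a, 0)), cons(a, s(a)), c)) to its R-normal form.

s(s(s(c)))

1. f(s(f(s(m(s(cons(a, 0)), cons(s(c), s(a)), f(s(c), cons(0, a)))), 0)), m(s(cons(a, 0)), cons(a, s(a)), c))  →  s(f(s(m(s(cons(a, 0)), cons(s(c), s(a)), f(s(c), cons(0, a)))), 0))   [R1 at ε]
2. s(f(s(m(s(cons(a, 0)), cons(s(c), s(a)), f(s(c), cons(0, a)))), 0))  →  s(s(m(s(cons(a, 0)), cons(s(c), s(a)), f(s(c), cons(0, a)))))   [R1 at 1]
3. s(s(m(s(cons(a, 0)), cons(s(c), s(a)), f(s(c), cons(0, a)))))  →  s(s(f(s(c), cons(0, a))))   [R5 at 1.1]
4. s(s(f(s(c), cons(0, a))))  →  s(s(s(c)))   [R1 at 1.1]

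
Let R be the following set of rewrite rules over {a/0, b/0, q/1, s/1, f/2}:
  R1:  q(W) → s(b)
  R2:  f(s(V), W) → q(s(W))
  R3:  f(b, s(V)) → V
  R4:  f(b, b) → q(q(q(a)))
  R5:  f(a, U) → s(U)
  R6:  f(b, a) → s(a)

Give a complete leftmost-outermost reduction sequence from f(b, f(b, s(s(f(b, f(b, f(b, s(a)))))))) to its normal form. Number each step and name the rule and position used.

1. f(b, f(b, s(s(f(b, f(b, f(b, s(a))))))))  →  f(b, s(f(b, f(b, f(b, s(a))))))   [R3 at 2]
2. f(b, s(f(b, f(b, f(b, s(a))))))  →  f(b, f(b, f(b, s(a))))   [R3 at ε]
3. f(b, f(b, f(b, s(a))))  →  f(b, f(b, a))   [R3 at 2.2]
4. f(b, f(b, a))  →  f(b, s(a))   [R6 at 2]
5. f(b, s(a))  →  a   [R3 at ε]

a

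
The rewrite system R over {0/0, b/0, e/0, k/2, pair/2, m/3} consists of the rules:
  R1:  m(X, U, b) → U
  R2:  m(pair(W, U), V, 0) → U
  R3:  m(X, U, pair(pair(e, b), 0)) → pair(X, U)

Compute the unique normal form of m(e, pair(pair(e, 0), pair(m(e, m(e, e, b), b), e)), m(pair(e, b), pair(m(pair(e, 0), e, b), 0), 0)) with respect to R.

pair(pair(e, 0), pair(e, e))

1. m(e, pair(pair(e, 0), pair(m(e, m(e, e, b), b), e)), m(pair(e, b), pair(m(pair(e, 0), e, b), 0), 0))  →  m(e, pair(pair(e, 0), pair(m(e, e, b), e)), m(pair(e, b), pair(m(pair(e, 0), e, b), 0), 0))   [R1 at 2.2.1]
2. m(e, pair(pair(e, 0), pair(m(e, e, b), e)), m(pair(e, b), pair(m(pair(e, 0), e, b), 0), 0))  →  m(e, pair(pair(e, 0), pair(e, e)), m(pair(e, b), pair(m(pair(e, 0), e, b), 0), 0))   [R1 at 2.2.1]
3. m(e, pair(pair(e, 0), pair(e, e)), m(pair(e, b), pair(m(pair(e, 0), e, b), 0), 0))  →  m(e, pair(pair(e, 0), pair(e, e)), b)   [R2 at 3]
4. m(e, pair(pair(e, 0), pair(e, e)), b)  →  pair(pair(e, 0), pair(e, e))   [R1 at ε]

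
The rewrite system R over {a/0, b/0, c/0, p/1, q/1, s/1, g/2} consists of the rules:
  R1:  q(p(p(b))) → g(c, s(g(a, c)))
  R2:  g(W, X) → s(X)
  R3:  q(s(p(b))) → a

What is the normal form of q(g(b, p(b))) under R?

a

1. q(g(b, p(b)))  →  q(s(p(b)))   [R2 at 1]
2. q(s(p(b)))  →  a   [R3 at ε]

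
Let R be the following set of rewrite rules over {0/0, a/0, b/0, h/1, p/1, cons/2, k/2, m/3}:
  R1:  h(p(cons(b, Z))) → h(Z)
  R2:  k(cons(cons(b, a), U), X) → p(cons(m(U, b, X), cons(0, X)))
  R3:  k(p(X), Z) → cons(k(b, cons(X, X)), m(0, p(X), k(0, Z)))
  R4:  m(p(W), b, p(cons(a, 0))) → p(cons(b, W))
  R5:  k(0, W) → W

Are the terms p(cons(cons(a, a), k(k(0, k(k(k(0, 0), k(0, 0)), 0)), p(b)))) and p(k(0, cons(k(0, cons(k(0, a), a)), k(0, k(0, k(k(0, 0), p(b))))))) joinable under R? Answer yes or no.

yes — NF(t₁) = p(cons(cons(a, a), p(b))), NF(t₂) = p(cons(cons(a, a), p(b)))

Reduce t₁ = p(cons(cons(a, a), k(k(0, k(k(k(0, 0), k(0, 0)), 0)), p(b)))):
1. p(cons(cons(a, a), k(k(0, k(k(k(0, 0), k(0, 0)), 0)), p(b))))  →  p(cons(cons(a, a), k(k(k(k(0, 0), k(0, 0)), 0), p(b))))   [R5 at 1.2.1]
2. p(cons(cons(a, a), k(k(k(k(0, 0), k(0, 0)), 0), p(b))))  →  p(cons(cons(a, a), k(k(k(0, k(0, 0)), 0), p(b))))   [R5 at 1.2.1.1.1]
3. p(cons(cons(a, a), k(k(k(0, k(0, 0)), 0), p(b))))  →  p(cons(cons(a, a), k(k(k(0, 0), 0), p(b))))   [R5 at 1.2.1.1]
4. p(cons(cons(a, a), k(k(k(0, 0), 0), p(b))))  →  p(cons(cons(a, a), k(k(0, 0), p(b))))   [R5 at 1.2.1.1]
5. p(cons(cons(a, a), k(k(0, 0), p(b))))  →  p(cons(cons(a, a), k(0, p(b))))   [R5 at 1.2.1]
6. p(cons(cons(a, a), k(0, p(b))))  →  p(cons(cons(a, a), p(b)))   [R5 at 1.2]

Reduce t₂ = p(k(0, cons(k(0, cons(k(0, a), a)), k(0, k(0, k(k(0, 0), p(b))))))):
1. p(k(0, cons(k(0, cons(k(0, a), a)), k(0, k(0, k(k(0, 0), p(b)))))))  →  p(cons(k(0, cons(k(0, a), a)), k(0, k(0, k(k(0, 0), p(b))))))   [R5 at 1]
2. p(cons(k(0, cons(k(0, a), a)), k(0, k(0, k(k(0, 0), p(b))))))  →  p(cons(cons(k(0, a), a), k(0, k(0, k(k(0, 0), p(b))))))   [R5 at 1.1]
3. p(cons(cons(k(0, a), a), k(0, k(0, k(k(0, 0), p(b))))))  →  p(cons(cons(a, a), k(0, k(0, k(k(0, 0), p(b))))))   [R5 at 1.1.1]
4. p(cons(cons(a, a), k(0, k(0, k(k(0, 0), p(b))))))  →  p(cons(cons(a, a), k(0, k(k(0, 0), p(b)))))   [R5 at 1.2]
5. p(cons(cons(a, a), k(0, k(k(0, 0), p(b)))))  →  p(cons(cons(a, a), k(k(0, 0), p(b))))   [R5 at 1.2]
6. p(cons(cons(a, a), k(k(0, 0), p(b))))  →  p(cons(cons(a, a), k(0, p(b))))   [R5 at 1.2.1]
7. p(cons(cons(a, a), k(0, p(b))))  →  p(cons(cons(a, a), p(b)))   [R5 at 1.2]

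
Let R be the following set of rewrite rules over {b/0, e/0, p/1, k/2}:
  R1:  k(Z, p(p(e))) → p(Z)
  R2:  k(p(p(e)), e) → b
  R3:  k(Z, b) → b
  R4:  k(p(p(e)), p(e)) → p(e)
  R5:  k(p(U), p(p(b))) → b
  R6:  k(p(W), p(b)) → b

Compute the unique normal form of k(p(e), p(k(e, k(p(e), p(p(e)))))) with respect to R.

p(p(e))

1. k(p(e), p(k(e, k(p(e), p(p(e))))))  →  k(p(e), p(k(e, p(p(e)))))   [R1 at 2.1.2]
2. k(p(e), p(k(e, p(p(e)))))  →  k(p(e), p(p(e)))   [R1 at 2.1]
3. k(p(e), p(p(e)))  →  p(p(e))   [R1 at ε]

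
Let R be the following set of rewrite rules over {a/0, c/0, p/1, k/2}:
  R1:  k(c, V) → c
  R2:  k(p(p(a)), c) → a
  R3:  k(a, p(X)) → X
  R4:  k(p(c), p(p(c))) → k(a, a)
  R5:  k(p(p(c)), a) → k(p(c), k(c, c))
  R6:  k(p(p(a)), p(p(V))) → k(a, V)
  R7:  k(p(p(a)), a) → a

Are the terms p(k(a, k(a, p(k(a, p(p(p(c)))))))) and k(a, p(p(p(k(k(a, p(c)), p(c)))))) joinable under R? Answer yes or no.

Reduce t₁ = p(k(a, k(a, p(k(a, p(p(p(c)))))))):
1. p(k(a, k(a, p(k(a, p(p(p(c))))))))  →  p(k(a, k(a, p(p(p(c))))))   [R3 at 1.2]
2. p(k(a, k(a, p(p(p(c))))))  →  p(k(a, p(p(c))))   [R3 at 1.2]
3. p(k(a, p(p(c))))  →  p(p(c))   [R3 at 1]

Reduce t₂ = k(a, p(p(p(k(k(a, p(c)), p(c)))))):
1. k(a, p(p(p(k(k(a, p(c)), p(c))))))  →  p(p(k(k(a, p(c)), p(c))))   [R3 at ε]
2. p(p(k(k(a, p(c)), p(c))))  →  p(p(k(c, p(c))))   [R3 at 1.1.1]
3. p(p(k(c, p(c))))  →  p(p(c))   [R1 at 1.1]

yes — NF(t₁) = p(p(c)), NF(t₂) = p(p(c))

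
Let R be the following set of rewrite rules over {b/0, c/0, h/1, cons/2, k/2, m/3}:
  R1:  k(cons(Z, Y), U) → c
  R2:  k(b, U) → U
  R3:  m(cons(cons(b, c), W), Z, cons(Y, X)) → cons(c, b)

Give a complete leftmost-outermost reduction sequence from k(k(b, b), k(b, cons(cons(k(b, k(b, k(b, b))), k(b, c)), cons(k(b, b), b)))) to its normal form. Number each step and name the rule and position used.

1. k(k(b, b), k(b, cons(cons(k(b, k(b, k(b, b))), k(b, c)), cons(k(b, b), b))))  →  k(b, k(b, cons(cons(k(b, k(b, k(b, b))), k(b, c)), cons(k(b, b), b))))   [R2 at 1]
2. k(b, k(b, cons(cons(k(b, k(b, k(b, b))), k(b, c)), cons(k(b, b), b))))  →  k(b, cons(cons(k(b, k(b, k(b, b))), k(b, c)), cons(k(b, b), b)))   [R2 at ε]
3. k(b, cons(cons(k(b, k(b, k(b, b))), k(b, c)), cons(k(b, b), b)))  →  cons(cons(k(b, k(b, k(b, b))), k(b, c)), cons(k(b, b), b))   [R2 at ε]
4. cons(cons(k(b, k(b, k(b, b))), k(b, c)), cons(k(b, b), b))  →  cons(cons(k(b, k(b, b)), k(b, c)), cons(k(b, b), b))   [R2 at 1.1]
5. cons(cons(k(b, k(b, b)), k(b, c)), cons(k(b, b), b))  →  cons(cons(k(b, b), k(b, c)), cons(k(b, b), b))   [R2 at 1.1]
6. cons(cons(k(b, b), k(b, c)), cons(k(b, b), b))  →  cons(cons(b, k(b, c)), cons(k(b, b), b))   [R2 at 1.1]
7. cons(cons(b, k(b, c)), cons(k(b, b), b))  →  cons(cons(b, c), cons(k(b, b), b))   [R2 at 1.2]
8. cons(cons(b, c), cons(k(b, b), b))  →  cons(cons(b, c), cons(b, b))   [R2 at 2.1]

cons(cons(b, c), cons(b, b))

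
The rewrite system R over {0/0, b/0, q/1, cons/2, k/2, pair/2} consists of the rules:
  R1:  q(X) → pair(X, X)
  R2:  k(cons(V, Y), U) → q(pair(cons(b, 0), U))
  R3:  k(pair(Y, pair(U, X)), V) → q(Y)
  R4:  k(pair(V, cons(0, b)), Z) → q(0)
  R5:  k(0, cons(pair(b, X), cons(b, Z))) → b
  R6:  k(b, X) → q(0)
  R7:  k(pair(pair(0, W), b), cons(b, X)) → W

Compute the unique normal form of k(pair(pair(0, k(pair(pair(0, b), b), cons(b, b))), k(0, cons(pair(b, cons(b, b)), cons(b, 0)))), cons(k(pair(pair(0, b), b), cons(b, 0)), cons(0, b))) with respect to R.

1. k(pair(pair(0, k(pair(pair(0, b), b), cons(b, b))), k(0, cons(pair(b, cons(b, b)), cons(b, 0)))), cons(k(pair(pair(0, b), b), cons(b, 0)), cons(0, b)))  →  k(pair(pair(0, b), k(0, cons(pair(b, cons(b, b)), cons(b, 0)))), cons(k(pair(pair(0, b), b), cons(b, 0)), cons(0, b)))   [R7 at 1.1.2]
2. k(pair(pair(0, b), k(0, cons(pair(b, cons(b, b)), cons(b, 0)))), cons(k(pair(pair(0, b), b), cons(b, 0)), cons(0, b)))  →  k(pair(pair(0, b), b), cons(k(pair(pair(0, b), b), cons(b, 0)), cons(0, b)))   [R5 at 1.2]
3. k(pair(pair(0, b), b), cons(k(pair(pair(0, b), b), cons(b, 0)), cons(0, b)))  →  k(pair(pair(0, b), b), cons(b, cons(0, b)))   [R7 at 2.1]
4. k(pair(pair(0, b), b), cons(b, cons(0, b)))  →  b   [R7 at ε]

b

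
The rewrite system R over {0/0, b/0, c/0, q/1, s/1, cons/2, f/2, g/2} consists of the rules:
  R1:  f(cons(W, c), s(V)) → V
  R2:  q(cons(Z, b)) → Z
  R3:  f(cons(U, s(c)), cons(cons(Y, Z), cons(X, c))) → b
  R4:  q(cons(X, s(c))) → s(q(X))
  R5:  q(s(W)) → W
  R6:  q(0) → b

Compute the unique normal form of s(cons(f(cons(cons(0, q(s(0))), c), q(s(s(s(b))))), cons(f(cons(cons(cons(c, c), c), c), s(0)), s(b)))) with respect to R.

s(cons(s(b), cons(0, s(b))))

1. s(cons(f(cons(cons(0, q(s(0))), c), q(s(s(s(b))))), cons(f(cons(cons(cons(c, c), c), c), s(0)), s(b))))  →  s(cons(f(cons(cons(0, 0), c), q(s(s(s(b))))), cons(f(cons(cons(cons(c, c), c), c), s(0)), s(b))))   [R5 at 1.1.1.1.2]
2. s(cons(f(cons(cons(0, 0), c), q(s(s(s(b))))), cons(f(cons(cons(cons(c, c), c), c), s(0)), s(b))))  →  s(cons(f(cons(cons(0, 0), c), s(s(b))), cons(f(cons(cons(cons(c, c), c), c), s(0)), s(b))))   [R5 at 1.1.2]
3. s(cons(f(cons(cons(0, 0), c), s(s(b))), cons(f(cons(cons(cons(c, c), c), c), s(0)), s(b))))  →  s(cons(s(b), cons(f(cons(cons(cons(c, c), c), c), s(0)), s(b))))   [R1 at 1.1]
4. s(cons(s(b), cons(f(cons(cons(cons(c, c), c), c), s(0)), s(b))))  →  s(cons(s(b), cons(0, s(b))))   [R1 at 1.2.1]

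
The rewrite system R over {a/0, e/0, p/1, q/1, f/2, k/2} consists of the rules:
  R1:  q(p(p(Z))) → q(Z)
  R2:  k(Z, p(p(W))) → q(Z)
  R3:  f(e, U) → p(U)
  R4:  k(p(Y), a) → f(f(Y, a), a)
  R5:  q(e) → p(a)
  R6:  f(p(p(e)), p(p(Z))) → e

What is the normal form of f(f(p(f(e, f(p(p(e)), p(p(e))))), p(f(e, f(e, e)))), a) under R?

1. f(f(p(f(e, f(p(p(e)), p(p(e))))), p(f(e, f(e, e)))), a)  →  f(f(p(p(f(p(p(e)), p(p(e))))), p(f(e, f(e, e)))), a)   [R3 at 1.1.1]
2. f(f(p(p(f(p(p(e)), p(p(e))))), p(f(e, f(e, e)))), a)  →  f(f(p(p(e)), p(f(e, f(e, e)))), a)   [R6 at 1.1.1.1]
3. f(f(p(p(e)), p(f(e, f(e, e)))), a)  →  f(f(p(p(e)), p(p(f(e, e)))), a)   [R3 at 1.2.1]
4. f(f(p(p(e)), p(p(f(e, e)))), a)  →  f(e, a)   [R6 at 1]
5. f(e, a)  →  p(a)   [R3 at ε]

p(a)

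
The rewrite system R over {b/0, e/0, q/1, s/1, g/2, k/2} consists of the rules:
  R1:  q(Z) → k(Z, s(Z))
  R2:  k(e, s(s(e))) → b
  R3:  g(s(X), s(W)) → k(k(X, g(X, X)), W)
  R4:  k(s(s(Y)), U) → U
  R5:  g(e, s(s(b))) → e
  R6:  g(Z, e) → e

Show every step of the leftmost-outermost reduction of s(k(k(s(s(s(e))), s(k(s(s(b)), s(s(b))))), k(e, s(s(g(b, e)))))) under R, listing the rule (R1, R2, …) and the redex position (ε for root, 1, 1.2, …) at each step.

1. s(k(k(s(s(s(e))), s(k(s(s(b)), s(s(b))))), k(e, s(s(g(b, e))))))  →  s(k(s(k(s(s(b)), s(s(b)))), k(e, s(s(g(b, e))))))   [R4 at 1.1]
2. s(k(s(k(s(s(b)), s(s(b)))), k(e, s(s(g(b, e))))))  →  s(k(s(s(s(b))), k(e, s(s(g(b, e))))))   [R4 at 1.1.1]
3. s(k(s(s(s(b))), k(e, s(s(g(b, e))))))  →  s(k(e, s(s(g(b, e)))))   [R4 at 1]
4. s(k(e, s(s(g(b, e)))))  →  s(k(e, s(s(e))))   [R6 at 1.2.1.1]
5. s(k(e, s(s(e))))  →  s(b)   [R2 at 1]

s(b)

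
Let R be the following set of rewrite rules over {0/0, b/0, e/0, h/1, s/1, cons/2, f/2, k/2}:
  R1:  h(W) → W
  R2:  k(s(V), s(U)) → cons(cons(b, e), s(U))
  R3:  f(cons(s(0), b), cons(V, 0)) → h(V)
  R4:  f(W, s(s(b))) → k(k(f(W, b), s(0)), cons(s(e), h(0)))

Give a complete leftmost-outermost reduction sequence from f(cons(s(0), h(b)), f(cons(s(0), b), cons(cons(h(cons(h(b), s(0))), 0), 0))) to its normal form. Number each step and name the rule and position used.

cons(b, s(0))

1. f(cons(s(0), h(b)), f(cons(s(0), b), cons(cons(h(cons(h(b), s(0))), 0), 0)))  →  f(cons(s(0), b), f(cons(s(0), b), cons(cons(h(cons(h(b), s(0))), 0), 0)))   [R1 at 1.2]
2. f(cons(s(0), b), f(cons(s(0), b), cons(cons(h(cons(h(b), s(0))), 0), 0)))  →  f(cons(s(0), b), h(cons(h(cons(h(b), s(0))), 0)))   [R3 at 2]
3. f(cons(s(0), b), h(cons(h(cons(h(b), s(0))), 0)))  →  f(cons(s(0), b), cons(h(cons(h(b), s(0))), 0))   [R1 at 2]
4. f(cons(s(0), b), cons(h(cons(h(b), s(0))), 0))  →  h(h(cons(h(b), s(0))))   [R3 at ε]
5. h(h(cons(h(b), s(0))))  →  h(cons(h(b), s(0)))   [R1 at ε]
6. h(cons(h(b), s(0)))  →  cons(h(b), s(0))   [R1 at ε]
7. cons(h(b), s(0))  →  cons(b, s(0))   [R1 at 1]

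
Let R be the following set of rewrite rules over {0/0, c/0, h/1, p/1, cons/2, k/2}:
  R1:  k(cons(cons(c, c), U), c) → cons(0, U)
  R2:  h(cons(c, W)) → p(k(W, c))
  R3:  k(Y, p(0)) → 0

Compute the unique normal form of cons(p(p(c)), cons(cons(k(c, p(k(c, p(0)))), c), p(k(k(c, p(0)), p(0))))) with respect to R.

1. cons(p(p(c)), cons(cons(k(c, p(k(c, p(0)))), c), p(k(k(c, p(0)), p(0)))))  →  cons(p(p(c)), cons(cons(k(c, p(0)), c), p(k(k(c, p(0)), p(0)))))   [R3 at 2.1.1.2.1]
2. cons(p(p(c)), cons(cons(k(c, p(0)), c), p(k(k(c, p(0)), p(0)))))  →  cons(p(p(c)), cons(cons(0, c), p(k(k(c, p(0)), p(0)))))   [R3 at 2.1.1]
3. cons(p(p(c)), cons(cons(0, c), p(k(k(c, p(0)), p(0)))))  →  cons(p(p(c)), cons(cons(0, c), p(0)))   [R3 at 2.2.1]

cons(p(p(c)), cons(cons(0, c), p(0)))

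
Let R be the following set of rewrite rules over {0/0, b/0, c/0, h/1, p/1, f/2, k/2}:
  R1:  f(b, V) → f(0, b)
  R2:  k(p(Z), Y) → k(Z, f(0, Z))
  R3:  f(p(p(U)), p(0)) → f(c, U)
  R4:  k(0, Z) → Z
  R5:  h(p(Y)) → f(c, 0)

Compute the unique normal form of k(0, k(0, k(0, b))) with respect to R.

b

1. k(0, k(0, k(0, b)))  →  k(0, k(0, b))   [R4 at ε]
2. k(0, k(0, b))  →  k(0, b)   [R4 at ε]
3. k(0, b)  →  b   [R4 at ε]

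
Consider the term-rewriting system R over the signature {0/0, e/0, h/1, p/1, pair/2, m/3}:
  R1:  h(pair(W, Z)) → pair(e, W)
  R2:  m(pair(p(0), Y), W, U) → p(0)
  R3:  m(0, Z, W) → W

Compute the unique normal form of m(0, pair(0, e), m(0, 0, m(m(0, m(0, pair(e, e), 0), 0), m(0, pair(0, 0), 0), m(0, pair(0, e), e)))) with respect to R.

e

1. m(0, pair(0, e), m(0, 0, m(m(0, m(0, pair(e, e), 0), 0), m(0, pair(0, 0), 0), m(0, pair(0, e), e))))  →  m(0, 0, m(m(0, m(0, pair(e, e), 0), 0), m(0, pair(0, 0), 0), m(0, pair(0, e), e)))   [R3 at ε]
2. m(0, 0, m(m(0, m(0, pair(e, e), 0), 0), m(0, pair(0, 0), 0), m(0, pair(0, e), e)))  →  m(m(0, m(0, pair(e, e), 0), 0), m(0, pair(0, 0), 0), m(0, pair(0, e), e))   [R3 at ε]
3. m(m(0, m(0, pair(e, e), 0), 0), m(0, pair(0, 0), 0), m(0, pair(0, e), e))  →  m(0, m(0, pair(0, 0), 0), m(0, pair(0, e), e))   [R3 at 1]
4. m(0, m(0, pair(0, 0), 0), m(0, pair(0, e), e))  →  m(0, pair(0, e), e)   [R3 at ε]
5. m(0, pair(0, e), e)  →  e   [R3 at ε]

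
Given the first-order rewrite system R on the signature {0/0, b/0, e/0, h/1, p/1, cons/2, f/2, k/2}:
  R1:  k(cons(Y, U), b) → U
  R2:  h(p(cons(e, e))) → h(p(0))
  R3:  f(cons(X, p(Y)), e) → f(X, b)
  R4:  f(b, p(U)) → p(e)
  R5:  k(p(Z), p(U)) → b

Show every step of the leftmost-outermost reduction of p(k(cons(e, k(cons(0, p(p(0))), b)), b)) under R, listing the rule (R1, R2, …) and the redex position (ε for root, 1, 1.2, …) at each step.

1. p(k(cons(e, k(cons(0, p(p(0))), b)), b))  →  p(k(cons(0, p(p(0))), b))   [R1 at 1]
2. p(k(cons(0, p(p(0))), b))  →  p(p(p(0)))   [R1 at 1]

p(p(p(0)))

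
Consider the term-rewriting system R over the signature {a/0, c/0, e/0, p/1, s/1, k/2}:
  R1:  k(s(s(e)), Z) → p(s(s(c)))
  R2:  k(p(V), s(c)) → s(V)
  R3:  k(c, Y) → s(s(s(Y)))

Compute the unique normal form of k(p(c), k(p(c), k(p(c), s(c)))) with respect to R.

1. k(p(c), k(p(c), k(p(c), s(c))))  →  k(p(c), k(p(c), s(c)))   [R2 at 2.2]
2. k(p(c), k(p(c), s(c)))  →  k(p(c), s(c))   [R2 at 2]
3. k(p(c), s(c))  →  s(c)   [R2 at ε]

s(c)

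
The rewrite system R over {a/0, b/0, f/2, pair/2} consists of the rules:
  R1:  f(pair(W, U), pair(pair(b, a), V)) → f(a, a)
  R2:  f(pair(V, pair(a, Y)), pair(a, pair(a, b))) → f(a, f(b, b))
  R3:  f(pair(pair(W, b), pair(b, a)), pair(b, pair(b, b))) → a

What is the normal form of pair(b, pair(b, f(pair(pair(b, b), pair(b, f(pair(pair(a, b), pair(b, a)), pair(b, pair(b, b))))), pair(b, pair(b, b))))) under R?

pair(b, pair(b, a))

1. pair(b, pair(b, f(pair(pair(b, b), pair(b, f(pair(pair(a, b), pair(b, a)), pair(b, pair(b, b))))), pair(b, pair(b, b)))))  →  pair(b, pair(b, f(pair(pair(b, b), pair(b, a)), pair(b, pair(b, b)))))   [R3 at 2.2.1.2.2]
2. pair(b, pair(b, f(pair(pair(b, b), pair(b, a)), pair(b, pair(b, b)))))  →  pair(b, pair(b, a))   [R3 at 2.2]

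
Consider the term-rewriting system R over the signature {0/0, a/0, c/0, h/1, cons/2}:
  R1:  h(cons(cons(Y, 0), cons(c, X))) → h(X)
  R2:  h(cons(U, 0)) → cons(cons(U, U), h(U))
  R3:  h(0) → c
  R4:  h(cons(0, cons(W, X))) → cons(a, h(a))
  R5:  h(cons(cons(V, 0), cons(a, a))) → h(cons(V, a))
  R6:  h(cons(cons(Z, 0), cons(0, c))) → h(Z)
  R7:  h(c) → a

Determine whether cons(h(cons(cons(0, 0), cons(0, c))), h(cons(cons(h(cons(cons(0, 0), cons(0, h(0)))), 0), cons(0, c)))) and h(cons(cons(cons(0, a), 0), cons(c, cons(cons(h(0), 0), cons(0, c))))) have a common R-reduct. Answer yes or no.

no — NF(t₁) = cons(c, a), NF(t₂) = a

Reduce t₁ = cons(h(cons(cons(0, 0), cons(0, c))), h(cons(cons(h(cons(cons(0, 0), cons(0, h(0)))), 0), cons(0, c)))):
1. cons(h(cons(cons(0, 0), cons(0, c))), h(cons(cons(h(cons(cons(0, 0), cons(0, h(0)))), 0), cons(0, c))))  →  cons(h(0), h(cons(cons(h(cons(cons(0, 0), cons(0, h(0)))), 0), cons(0, c))))   [R6 at 1]
2. cons(h(0), h(cons(cons(h(cons(cons(0, 0), cons(0, h(0)))), 0), cons(0, c))))  →  cons(c, h(cons(cons(h(cons(cons(0, 0), cons(0, h(0)))), 0), cons(0, c))))   [R3 at 1]
3. cons(c, h(cons(cons(h(cons(cons(0, 0), cons(0, h(0)))), 0), cons(0, c))))  →  cons(c, h(h(cons(cons(0, 0), cons(0, h(0))))))   [R6 at 2]
4. cons(c, h(h(cons(cons(0, 0), cons(0, h(0))))))  →  cons(c, h(h(cons(cons(0, 0), cons(0, c)))))   [R3 at 2.1.1.2.2]
5. cons(c, h(h(cons(cons(0, 0), cons(0, c)))))  →  cons(c, h(h(0)))   [R6 at 2.1]
6. cons(c, h(h(0)))  →  cons(c, h(c))   [R3 at 2.1]
7. cons(c, h(c))  →  cons(c, a)   [R7 at 2]

Reduce t₂ = h(cons(cons(cons(0, a), 0), cons(c, cons(cons(h(0), 0), cons(0, c))))):
1. h(cons(cons(cons(0, a), 0), cons(c, cons(cons(h(0), 0), cons(0, c)))))  →  h(cons(cons(h(0), 0), cons(0, c)))   [R1 at ε]
2. h(cons(cons(h(0), 0), cons(0, c)))  →  h(h(0))   [R6 at ε]
3. h(h(0))  →  h(c)   [R3 at 1]
4. h(c)  →  a   [R7 at ε]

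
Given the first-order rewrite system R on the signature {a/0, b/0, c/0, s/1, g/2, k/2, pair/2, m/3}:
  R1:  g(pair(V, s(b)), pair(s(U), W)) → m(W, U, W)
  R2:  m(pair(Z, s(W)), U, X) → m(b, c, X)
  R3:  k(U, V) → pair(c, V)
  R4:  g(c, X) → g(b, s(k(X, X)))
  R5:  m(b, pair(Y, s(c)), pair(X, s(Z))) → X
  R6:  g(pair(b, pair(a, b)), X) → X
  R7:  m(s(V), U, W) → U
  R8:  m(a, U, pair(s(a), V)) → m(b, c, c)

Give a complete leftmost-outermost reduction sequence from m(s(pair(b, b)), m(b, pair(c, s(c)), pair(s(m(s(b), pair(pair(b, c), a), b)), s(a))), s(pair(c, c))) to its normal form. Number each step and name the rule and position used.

s(pair(pair(b, c), a))

1. m(s(pair(b, b)), m(b, pair(c, s(c)), pair(s(m(s(b), pair(pair(b, c), a), b)), s(a))), s(pair(c, c)))  →  m(b, pair(c, s(c)), pair(s(m(s(b), pair(pair(b, c), a), b)), s(a)))   [R7 at ε]
2. m(b, pair(c, s(c)), pair(s(m(s(b), pair(pair(b, c), a), b)), s(a)))  →  s(m(s(b), pair(pair(b, c), a), b))   [R5 at ε]
3. s(m(s(b), pair(pair(b, c), a), b))  →  s(pair(pair(b, c), a))   [R7 at 1]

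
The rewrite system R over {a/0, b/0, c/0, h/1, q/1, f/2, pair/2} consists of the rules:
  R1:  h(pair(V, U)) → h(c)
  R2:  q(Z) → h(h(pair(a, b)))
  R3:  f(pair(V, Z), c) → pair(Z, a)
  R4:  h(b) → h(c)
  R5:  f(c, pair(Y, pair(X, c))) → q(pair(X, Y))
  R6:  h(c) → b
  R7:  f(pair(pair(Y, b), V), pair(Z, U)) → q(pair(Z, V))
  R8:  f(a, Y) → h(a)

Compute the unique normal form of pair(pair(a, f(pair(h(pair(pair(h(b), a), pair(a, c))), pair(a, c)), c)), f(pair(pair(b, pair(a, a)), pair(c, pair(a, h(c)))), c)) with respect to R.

pair(pair(a, pair(pair(a, c), a)), pair(pair(c, pair(a, b)), a))

1. pair(pair(a, f(pair(h(pair(pair(h(b), a), pair(a, c))), pair(a, c)), c)), f(pair(pair(b, pair(a, a)), pair(c, pair(a, h(c)))), c))  →  pair(pair(a, pair(pair(a, c), a)), f(pair(pair(b, pair(a, a)), pair(c, pair(a, h(c)))), c))   [R3 at 1.2]
2. pair(pair(a, pair(pair(a, c), a)), f(pair(pair(b, pair(a, a)), pair(c, pair(a, h(c)))), c))  →  pair(pair(a, pair(pair(a, c), a)), pair(pair(c, pair(a, h(c))), a))   [R3 at 2]
3. pair(pair(a, pair(pair(a, c), a)), pair(pair(c, pair(a, h(c))), a))  →  pair(pair(a, pair(pair(a, c), a)), pair(pair(c, pair(a, b)), a))   [R6 at 2.1.2.2]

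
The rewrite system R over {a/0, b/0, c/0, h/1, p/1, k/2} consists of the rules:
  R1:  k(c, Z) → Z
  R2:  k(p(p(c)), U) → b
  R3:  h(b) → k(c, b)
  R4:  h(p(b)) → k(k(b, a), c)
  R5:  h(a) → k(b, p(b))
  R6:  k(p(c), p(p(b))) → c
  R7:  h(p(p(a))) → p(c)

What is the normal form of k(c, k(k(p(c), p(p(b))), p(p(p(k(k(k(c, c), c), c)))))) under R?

1. k(c, k(k(p(c), p(p(b))), p(p(p(k(k(k(c, c), c), c))))))  →  k(k(p(c), p(p(b))), p(p(p(k(k(k(c, c), c), c)))))   [R1 at ε]
2. k(k(p(c), p(p(b))), p(p(p(k(k(k(c, c), c), c)))))  →  k(c, p(p(p(k(k(k(c, c), c), c)))))   [R6 at 1]
3. k(c, p(p(p(k(k(k(c, c), c), c)))))  →  p(p(p(k(k(k(c, c), c), c))))   [R1 at ε]
4. p(p(p(k(k(k(c, c), c), c))))  →  p(p(p(k(k(c, c), c))))   [R1 at 1.1.1.1.1]
5. p(p(p(k(k(c, c), c))))  →  p(p(p(k(c, c))))   [R1 at 1.1.1.1]
6. p(p(p(k(c, c))))  →  p(p(p(c)))   [R1 at 1.1.1]

p(p(p(c)))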